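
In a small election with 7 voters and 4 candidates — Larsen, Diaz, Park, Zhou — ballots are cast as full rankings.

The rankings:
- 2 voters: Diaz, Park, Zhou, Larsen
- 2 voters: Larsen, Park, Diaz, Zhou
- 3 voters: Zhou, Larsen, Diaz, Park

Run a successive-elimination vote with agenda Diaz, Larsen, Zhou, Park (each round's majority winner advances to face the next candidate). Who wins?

Round 1: Diaz vs Larsen — 2–5, Larsen advances.
Round 2: Larsen vs Zhou — 2–5, Zhou advances.
Round 3: Zhou vs Park — 3–4, Park advances.
Park survives the agenda.

Park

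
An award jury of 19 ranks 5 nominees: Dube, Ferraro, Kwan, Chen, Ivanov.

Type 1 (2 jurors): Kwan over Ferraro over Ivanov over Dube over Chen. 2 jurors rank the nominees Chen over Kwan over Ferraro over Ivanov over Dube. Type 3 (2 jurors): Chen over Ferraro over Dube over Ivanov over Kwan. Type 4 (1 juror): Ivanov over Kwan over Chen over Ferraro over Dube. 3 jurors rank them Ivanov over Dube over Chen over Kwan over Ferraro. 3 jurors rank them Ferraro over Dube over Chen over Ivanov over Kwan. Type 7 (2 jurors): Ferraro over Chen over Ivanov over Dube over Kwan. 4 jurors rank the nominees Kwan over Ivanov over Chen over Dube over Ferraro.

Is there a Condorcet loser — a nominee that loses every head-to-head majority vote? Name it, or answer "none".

Head-to-head results (19 jurors):
Dube–Ferraro: Ferraro 12–7.
Dube vs Kwan: Dube is ranked higher on 2+3+3+2 = 10 ballots, Kwan on 9. Dube wins 10–9.
Dube vs Chen: Chen wins 11–8.
Dube vs Ivanov: Dube is ranked higher on 2+3 = 5 ballots, Ivanov on 14. Ivanov wins 14–5.
Ferraro vs Kwan: Kwan, 12–7.
Ferraro vs Chen: Chen, 12–7.
Ferraro–Ivanov: Ferraro 11–8.
Kwan–Chen: Chen 12–7.
Kwan vs Ivanov: Ivanov, 11–8.
Chen vs Ivanov: Chen preferred on 2+2+3+2 = 9 ballots; Ivanov wins 10–9.
Each nominee has at least one pairwise win (Dube beats Kwan; Ferraro beats Dube; Kwan beats Ferraro; Chen beats Dube; Ivanov beats Dube) — no Condorcet loser.

none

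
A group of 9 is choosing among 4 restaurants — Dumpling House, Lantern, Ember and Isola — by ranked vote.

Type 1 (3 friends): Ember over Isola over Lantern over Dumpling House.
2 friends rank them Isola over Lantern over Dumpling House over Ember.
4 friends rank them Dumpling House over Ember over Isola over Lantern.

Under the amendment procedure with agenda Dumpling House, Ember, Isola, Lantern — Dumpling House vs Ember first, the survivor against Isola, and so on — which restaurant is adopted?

Isola

Round 1: Dumpling House vs Ember — 6–3, Dumpling House advances.
Round 2: Dumpling House vs Isola — 4–5, Isola advances.
Round 3: Isola vs Lantern — 9–0, Isola advances.
Isola survives the agenda.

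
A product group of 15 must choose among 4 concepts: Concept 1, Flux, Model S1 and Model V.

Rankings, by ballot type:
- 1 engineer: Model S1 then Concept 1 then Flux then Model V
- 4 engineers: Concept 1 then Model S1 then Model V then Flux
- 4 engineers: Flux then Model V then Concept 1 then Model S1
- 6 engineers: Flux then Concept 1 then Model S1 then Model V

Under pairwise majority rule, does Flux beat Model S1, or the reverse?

Ballots ranking Flux above Model S1: 4 + 6 = 10.
Ballots ranking Model S1 above Flux: 15 − 10 = 5.
Flux wins the head-to-head 10–5.

Flux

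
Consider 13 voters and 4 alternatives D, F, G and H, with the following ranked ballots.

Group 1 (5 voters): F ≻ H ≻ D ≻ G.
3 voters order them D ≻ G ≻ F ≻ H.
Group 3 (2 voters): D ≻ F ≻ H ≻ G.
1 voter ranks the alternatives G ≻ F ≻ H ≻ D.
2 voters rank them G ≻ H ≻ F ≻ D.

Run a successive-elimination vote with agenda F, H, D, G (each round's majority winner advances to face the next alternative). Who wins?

Round 1: F vs H — 11–2, F advances.
Round 2: F vs D — 8–5, F advances.
Round 3: F vs G — 7–6, F advances.
The agenda winner is F.

F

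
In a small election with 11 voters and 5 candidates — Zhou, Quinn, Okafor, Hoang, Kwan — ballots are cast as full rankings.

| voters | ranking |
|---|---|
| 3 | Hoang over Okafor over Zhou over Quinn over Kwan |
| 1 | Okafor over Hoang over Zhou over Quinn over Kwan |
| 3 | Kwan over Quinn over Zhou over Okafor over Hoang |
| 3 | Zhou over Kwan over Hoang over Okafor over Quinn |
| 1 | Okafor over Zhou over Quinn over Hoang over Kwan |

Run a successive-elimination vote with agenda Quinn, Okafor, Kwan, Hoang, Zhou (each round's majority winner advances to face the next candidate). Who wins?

Zhou

Round 1: Quinn vs Okafor — 3–8, Okafor advances.
Round 2: Okafor vs Kwan — 5–6, Kwan advances.
Round 3: Kwan vs Hoang — 6–5, Kwan advances.
Round 4: Kwan vs Zhou — 3–8, Zhou advances.
Zhou survives the agenda.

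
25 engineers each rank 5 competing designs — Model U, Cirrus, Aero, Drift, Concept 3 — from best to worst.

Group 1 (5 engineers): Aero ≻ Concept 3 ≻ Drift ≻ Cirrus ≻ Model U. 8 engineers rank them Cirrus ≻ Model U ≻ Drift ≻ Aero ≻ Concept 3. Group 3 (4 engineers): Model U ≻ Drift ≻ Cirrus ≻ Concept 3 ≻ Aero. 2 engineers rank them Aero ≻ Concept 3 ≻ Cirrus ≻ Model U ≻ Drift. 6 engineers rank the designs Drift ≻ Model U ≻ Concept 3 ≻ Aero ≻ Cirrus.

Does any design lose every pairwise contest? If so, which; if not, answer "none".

none

Pairwise majorities:
Model U vs Cirrus: 10 to 15, Cirrus.
Model U vs Aero: Model U, 18–7.
Model U vs Drift: 8+4+2 = 14 for Model U, 11 for Drift — Model U by 14–11.
Model U vs Concept 3: Model U, 18–7.
Cirrus–Aero: Aero 13–12.
Cirrus vs Drift: Cirrus preferred on 8+2 = 10 ballots; Drift wins 15–10.
Cirrus–Concept 3: Concept 3 13–12.
Aero vs Drift: Aero is ranked higher on 5+2 = 7 ballots, Drift on 18. Drift wins 18–7.
Aero vs Concept 3: Aero is ranked higher on 5+8+2 = 15 ballots, Concept 3 on 10. Aero wins 15–10.
Drift vs Concept 3: Drift preferred on 8+4+6 = 18 ballots; Drift wins 18–7.
Every design wins at least one matchup (Model U beats Aero; Cirrus beats Model U; Aero beats Cirrus; Drift beats Cirrus; Concept 3 beats Cirrus), so there is no Condorcet loser.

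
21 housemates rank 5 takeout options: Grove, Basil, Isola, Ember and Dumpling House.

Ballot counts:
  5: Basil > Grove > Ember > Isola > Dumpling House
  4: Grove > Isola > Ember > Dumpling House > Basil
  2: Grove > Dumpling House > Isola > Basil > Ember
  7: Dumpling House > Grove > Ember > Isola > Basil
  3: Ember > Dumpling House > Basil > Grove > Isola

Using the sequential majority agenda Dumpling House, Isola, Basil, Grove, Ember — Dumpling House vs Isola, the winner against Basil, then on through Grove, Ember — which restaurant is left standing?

Grove

Round 1: Dumpling House vs Isola — 12–9, Dumpling House advances.
Round 2: Dumpling House vs Basil — 16–5, Dumpling House advances.
Round 3: Dumpling House vs Grove — 10–11, Grove advances.
Round 4: Grove vs Ember — 18–3, Grove advances.
The agenda winner is Grove.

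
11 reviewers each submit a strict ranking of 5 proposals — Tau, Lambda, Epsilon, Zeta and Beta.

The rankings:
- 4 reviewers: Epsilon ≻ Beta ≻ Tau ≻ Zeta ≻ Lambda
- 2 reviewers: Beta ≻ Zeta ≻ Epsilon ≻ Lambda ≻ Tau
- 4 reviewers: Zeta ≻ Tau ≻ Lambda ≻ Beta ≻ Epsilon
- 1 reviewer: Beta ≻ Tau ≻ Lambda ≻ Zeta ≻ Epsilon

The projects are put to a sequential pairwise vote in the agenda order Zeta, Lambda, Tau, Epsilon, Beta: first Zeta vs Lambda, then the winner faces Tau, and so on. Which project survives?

Round 1: Zeta vs Lambda — 10–1, Zeta advances.
Round 2: Zeta vs Tau — 6–5, Zeta advances.
Round 3: Zeta vs Epsilon — 7–4, Zeta advances.
Round 4: Zeta vs Beta — 4–7, Beta advances.
Beta survives the agenda.

Beta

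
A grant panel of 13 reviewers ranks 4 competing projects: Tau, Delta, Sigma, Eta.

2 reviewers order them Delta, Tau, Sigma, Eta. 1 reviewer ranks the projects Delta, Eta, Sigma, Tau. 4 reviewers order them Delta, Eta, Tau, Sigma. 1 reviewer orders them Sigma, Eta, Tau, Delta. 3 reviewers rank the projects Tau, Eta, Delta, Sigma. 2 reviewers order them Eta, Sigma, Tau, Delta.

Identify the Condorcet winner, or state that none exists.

Check each pair by majority over 13 ballots:
Tau vs Delta: Tau is ranked higher on 1+3+2 = 6 ballots, Delta on 7. Delta wins 7–6.
Tau vs Sigma: Tau preferred on 2+4+3 = 9 ballots; Tau wins 9–4.
Tau vs Eta: 5 to 8, Eta.
Delta vs Sigma: Delta preferred on 2+1+4+3 = 10 ballots; Delta wins 10–3.
Delta vs Eta: 2+1+4 = 7 for Delta, 6 for Eta — Delta by 7–6.
Sigma vs Eta: Sigma preferred on 2+1 = 3 ballots; Eta wins 10–3.
Delta wins every pairwise contest, so Delta is the Condorcet winner.

Delta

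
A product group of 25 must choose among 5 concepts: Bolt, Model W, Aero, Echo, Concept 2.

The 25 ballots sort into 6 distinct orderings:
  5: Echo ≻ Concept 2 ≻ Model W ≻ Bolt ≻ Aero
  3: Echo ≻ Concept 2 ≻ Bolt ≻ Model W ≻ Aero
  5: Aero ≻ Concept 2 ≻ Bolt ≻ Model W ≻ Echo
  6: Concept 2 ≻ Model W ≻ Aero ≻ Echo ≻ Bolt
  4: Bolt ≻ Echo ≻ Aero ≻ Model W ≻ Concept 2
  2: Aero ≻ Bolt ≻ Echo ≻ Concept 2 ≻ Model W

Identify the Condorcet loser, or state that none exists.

Head-to-head results (25 engineers):
Bolt vs Model W: Bolt preferred on 3+5+4+2 = 14 ballots; Bolt wins 14–11.
Bolt vs Aero: Bolt is ranked higher on 5+3+4 = 12 ballots, Aero on 13. Aero wins 13–12.
Bolt vs Echo: Bolt is ranked higher on 5+4+2 = 11 ballots, Echo on 14. Echo wins 14–11.
Bolt vs Concept 2: 6 to 19, Concept 2.
Model W vs Aero: Model W, 14–11.
Model W–Echo: Echo 14–11.
Model W vs Concept 2: Concept 2 wins 21–4.
Aero–Echo: Aero 13–12.
Aero vs Concept 2: 11 to 14, Concept 2.
Echo–Concept 2: Echo 14–11.
Each design has at least one pairwise win (Bolt beats Model W; Model W beats Aero; Aero beats Bolt; Echo beats Bolt; Concept 2 beats Bolt) — no Condorcet loser.

none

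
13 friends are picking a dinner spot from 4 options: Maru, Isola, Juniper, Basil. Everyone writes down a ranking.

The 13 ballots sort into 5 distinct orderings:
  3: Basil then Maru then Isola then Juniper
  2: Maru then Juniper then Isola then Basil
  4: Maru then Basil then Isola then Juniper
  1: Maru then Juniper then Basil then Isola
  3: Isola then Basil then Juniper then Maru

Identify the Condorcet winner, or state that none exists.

Maru

Head-to-head results (13 friends):
Maru vs Isola: 3+2+4+1 = 10 for Maru, 3 for Isola — Maru by 10–3.
Maru vs Juniper: 10 to 3, Maru.
Maru vs Basil: Maru preferred on 2+4+1 = 7 ballots; Maru wins 7–6.
Isola vs Juniper: 3+4+3 = 10 for Isola, 3 for Juniper — Isola by 10–3.
Isola vs Basil: Isola is ranked higher on 2+3 = 5 ballots, Basil on 8. Basil wins 8–5.
Juniper vs Basil: Juniper preferred on 2+1 = 3 ballots; Basil wins 10–3.
Maru defeats every rival head-to-head and is the Condorcet winner.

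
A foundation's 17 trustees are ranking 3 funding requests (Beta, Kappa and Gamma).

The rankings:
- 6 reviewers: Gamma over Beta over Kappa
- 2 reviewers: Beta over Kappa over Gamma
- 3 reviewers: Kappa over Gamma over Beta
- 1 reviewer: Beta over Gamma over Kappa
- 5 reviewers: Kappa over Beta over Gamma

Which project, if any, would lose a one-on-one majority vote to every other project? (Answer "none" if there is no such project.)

none

Head-to-head results (17 reviewers):
Beta vs Kappa: Beta wins 9–8.
Beta vs Gamma: Gamma, 9–8.
Kappa vs Gamma: 10 to 7, Kappa.
Every project wins at least one matchup (Beta beats Kappa; Kappa beats Gamma; Gamma beats Beta), so there is no Condorcet loser.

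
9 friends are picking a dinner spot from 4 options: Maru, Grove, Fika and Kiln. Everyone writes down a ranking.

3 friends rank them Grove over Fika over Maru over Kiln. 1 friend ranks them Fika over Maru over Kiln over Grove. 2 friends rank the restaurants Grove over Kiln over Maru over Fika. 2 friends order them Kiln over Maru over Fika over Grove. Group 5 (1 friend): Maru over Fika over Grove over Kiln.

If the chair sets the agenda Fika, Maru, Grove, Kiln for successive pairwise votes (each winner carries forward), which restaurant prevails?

Round 1: Fika vs Maru — 4–5, Maru advances.
Round 2: Maru vs Grove — 4–5, Grove advances.
Round 3: Grove vs Kiln — 6–3, Grove advances.
The agenda winner is Grove.

Grove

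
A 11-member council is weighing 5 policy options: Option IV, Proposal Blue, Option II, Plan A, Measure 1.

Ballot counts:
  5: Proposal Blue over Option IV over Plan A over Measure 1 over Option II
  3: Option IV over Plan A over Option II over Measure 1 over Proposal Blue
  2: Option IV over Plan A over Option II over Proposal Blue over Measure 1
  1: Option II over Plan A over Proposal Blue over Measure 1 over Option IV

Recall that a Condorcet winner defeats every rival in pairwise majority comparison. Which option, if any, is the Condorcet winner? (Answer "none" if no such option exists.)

none

Check each pair by majority over 11 ballots:
Option IV vs Proposal Blue: Proposal Blue wins 6–5.
Option IV–Option II: Option IV 10–1.
Option IV vs Plan A: Option IV wins 10–1.
Option IV vs Measure 1: Option IV wins 10–1.
Proposal Blue–Option II: Option II 6–5.
Proposal Blue–Plan A: Plan A 6–5.
Proposal Blue vs Measure 1: Proposal Blue, 8–3.
Option II vs Plan A: Plan A, 10–1.
Option II vs Measure 1: Option II wins 6–5.
Plan A vs Measure 1: Plan A, 11–0.
No option is unbeaten: Option IV loses to Proposal Blue; Proposal Blue loses to Option II; Option II loses to Option IV; Plan A loses to Option IV; Measure 1 loses to Option IV. In particular Option IV > Option II > Proposal Blue > Option IV is a majority cycle — no Condorcet winner exists.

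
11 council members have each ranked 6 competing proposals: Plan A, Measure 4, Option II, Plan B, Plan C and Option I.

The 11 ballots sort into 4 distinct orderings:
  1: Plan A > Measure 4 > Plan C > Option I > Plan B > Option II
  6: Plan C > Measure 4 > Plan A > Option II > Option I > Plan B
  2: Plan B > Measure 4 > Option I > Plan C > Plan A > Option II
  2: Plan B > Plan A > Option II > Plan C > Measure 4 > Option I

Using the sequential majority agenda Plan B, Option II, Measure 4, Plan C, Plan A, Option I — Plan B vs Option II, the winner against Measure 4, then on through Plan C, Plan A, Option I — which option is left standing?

Round 1: Plan B vs Option II — 5–6, Option II advances.
Round 2: Option II vs Measure 4 — 2–9, Measure 4 advances.
Round 3: Measure 4 vs Plan C — 3–8, Plan C advances.
Round 4: Plan C vs Plan A — 8–3, Plan C advances.
Round 5: Plan C vs Option I — 9–2, Plan C advances.
Plan C survives the agenda.

Plan C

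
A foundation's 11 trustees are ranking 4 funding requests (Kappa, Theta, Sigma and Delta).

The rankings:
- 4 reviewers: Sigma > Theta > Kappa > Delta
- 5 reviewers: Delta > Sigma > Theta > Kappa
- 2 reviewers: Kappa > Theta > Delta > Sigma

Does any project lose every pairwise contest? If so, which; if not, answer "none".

none

Head-to-head results (11 reviewers):
Kappa vs Theta: Theta, 9–2.
Kappa–Sigma: Sigma 9–2.
Kappa–Delta: Kappa 6–5.
Theta–Sigma: Sigma 9–2.
Theta–Delta: Theta 6–5.
Sigma vs Delta: Sigma preferred on 4 ballots; Delta wins 7–4.
No project is winless: Kappa beats Delta; Theta beats Kappa; Sigma beats Kappa; Delta beats Sigma. There is no Condorcet loser.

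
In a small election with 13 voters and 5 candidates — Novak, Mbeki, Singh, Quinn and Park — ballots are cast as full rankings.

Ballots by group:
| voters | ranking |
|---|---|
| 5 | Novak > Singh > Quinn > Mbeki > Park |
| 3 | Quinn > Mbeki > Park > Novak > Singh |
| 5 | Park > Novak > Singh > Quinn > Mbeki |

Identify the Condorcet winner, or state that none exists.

Check each pair by majority over 13 ballots:
Novak vs Mbeki: 10 to 3, Novak.
Novak vs Singh: Novak wins 13–0.
Novak–Quinn: Novak 10–3.
Novak vs Park: Novak preferred on 5 ballots; Park wins 8–5.
Mbeki vs Singh: Singh wins 10–3.
Mbeki–Quinn: Quinn 13–0.
Mbeki vs Park: Mbeki preferred on 5+3 = 8 ballots; Mbeki wins 8–5.
Singh vs Quinn: Singh preferred on 5+5 = 10 ballots; Singh wins 10–3.
Singh vs Park: Singh is ranked higher on 5 ballots, Park on 8. Park wins 8–5.
Quinn vs Park: 5+3 = 8 for Quinn, 5 for Park — Quinn by 8–5.
No candidate is unbeaten: Novak loses to Park; Mbeki loses to Novak; Singh loses to Novak; Quinn loses to Novak; Park loses to Mbeki. In particular Novak > Mbeki > Park > Novak is a majority cycle — no Condorcet winner exists.

none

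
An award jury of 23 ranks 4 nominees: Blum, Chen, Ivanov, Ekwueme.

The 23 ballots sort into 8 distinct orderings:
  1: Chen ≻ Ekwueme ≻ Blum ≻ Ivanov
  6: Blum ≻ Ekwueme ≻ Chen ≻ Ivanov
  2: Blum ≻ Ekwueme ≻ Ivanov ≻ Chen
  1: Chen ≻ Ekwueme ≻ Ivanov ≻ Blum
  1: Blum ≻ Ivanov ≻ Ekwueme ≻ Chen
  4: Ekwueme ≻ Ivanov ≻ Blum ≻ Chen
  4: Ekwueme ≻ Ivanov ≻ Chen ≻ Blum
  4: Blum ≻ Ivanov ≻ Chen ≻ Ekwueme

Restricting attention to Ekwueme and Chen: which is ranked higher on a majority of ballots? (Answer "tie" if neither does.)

Ballots ranking Ekwueme above Chen: 6 + 2 + 1 + 4 + 4 = 17.
Ballots ranking Chen above Ekwueme: 23 − 17 = 6.
Ekwueme wins the head-to-head 17–6.

Ekwueme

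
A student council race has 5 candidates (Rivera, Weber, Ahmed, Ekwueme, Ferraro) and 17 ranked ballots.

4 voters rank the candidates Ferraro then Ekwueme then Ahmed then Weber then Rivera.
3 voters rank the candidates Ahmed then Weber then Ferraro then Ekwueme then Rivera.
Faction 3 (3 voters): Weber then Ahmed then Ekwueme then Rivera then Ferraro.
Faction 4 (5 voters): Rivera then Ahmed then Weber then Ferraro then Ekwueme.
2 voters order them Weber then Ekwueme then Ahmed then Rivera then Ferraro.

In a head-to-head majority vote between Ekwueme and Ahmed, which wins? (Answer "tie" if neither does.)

Ballots ranking Ekwueme above Ahmed: 4 + 2 = 6.
Ballots ranking Ahmed above Ekwueme: 17 − 6 = 11.
Ahmed wins the head-to-head 11–6.

Ahmed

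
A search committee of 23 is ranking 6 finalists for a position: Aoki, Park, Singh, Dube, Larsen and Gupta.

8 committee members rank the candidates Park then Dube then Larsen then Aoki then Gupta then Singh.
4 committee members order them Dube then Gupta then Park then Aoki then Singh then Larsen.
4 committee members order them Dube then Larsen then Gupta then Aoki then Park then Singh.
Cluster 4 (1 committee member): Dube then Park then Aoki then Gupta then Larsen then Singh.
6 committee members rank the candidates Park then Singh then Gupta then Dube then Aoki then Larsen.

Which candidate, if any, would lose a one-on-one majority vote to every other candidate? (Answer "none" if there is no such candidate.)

Head-to-head results (23 committee members):
Aoki vs Park: Park, 19–4.
Aoki vs Singh: Aoki wins 17–6.
Aoki vs Dube: Aoki is ranked higher on 0 ballots, Dube on 23. Dube wins 23–0.
Aoki vs Larsen: Larsen, 12–11.
Aoki vs Gupta: Aoki is ranked higher on 8+1 = 9 ballots, Gupta on 14. Gupta wins 14–9.
Park vs Singh: Park preferred on 8+4+4+1+6 = 23 ballots; Park wins 23–0.
Park vs Dube: Park wins 14–9.
Park–Larsen: Park 19–4.
Park vs Gupta: 15 to 8, Park.
Singh vs Dube: Dube, 17–6.
Singh vs Larsen: Larsen, 13–10.
Singh vs Gupta: Singh is ranked higher on 6 ballots, Gupta on 17. Gupta wins 17–6.
Dube vs Larsen: Dube wins 23–0.
Dube vs Gupta: 8+4+4+1 = 17 for Dube, 6 for Gupta — Dube by 17–6.
Larsen vs Gupta: Larsen wins 12–11.
Singh is beaten in every head-to-head and is the Condorcet loser.

Singh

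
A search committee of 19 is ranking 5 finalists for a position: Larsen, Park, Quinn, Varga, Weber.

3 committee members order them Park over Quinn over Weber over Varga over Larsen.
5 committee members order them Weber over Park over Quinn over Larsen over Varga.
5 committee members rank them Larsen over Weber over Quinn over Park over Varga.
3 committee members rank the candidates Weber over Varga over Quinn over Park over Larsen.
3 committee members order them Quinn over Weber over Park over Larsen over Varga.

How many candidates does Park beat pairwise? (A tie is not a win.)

2

Park against each rival (19 committee members):
Park vs Larsen: Park is ranked higher on 3+5+3+3 = 14 ballots, Larsen on 5. Park wins 14–5.
Park vs Quinn: Quinn wins 11–8.
Park vs Varga: 3+5+5+3 = 16 for Park, 3 for Varga — Park by 16–3.
Park vs Weber: Park is ranked higher on 3 ballots, Weber on 16. Weber wins 16–3.
Park beats Larsen, Varga; loses to Quinn, Weber — 2 pairwise wins.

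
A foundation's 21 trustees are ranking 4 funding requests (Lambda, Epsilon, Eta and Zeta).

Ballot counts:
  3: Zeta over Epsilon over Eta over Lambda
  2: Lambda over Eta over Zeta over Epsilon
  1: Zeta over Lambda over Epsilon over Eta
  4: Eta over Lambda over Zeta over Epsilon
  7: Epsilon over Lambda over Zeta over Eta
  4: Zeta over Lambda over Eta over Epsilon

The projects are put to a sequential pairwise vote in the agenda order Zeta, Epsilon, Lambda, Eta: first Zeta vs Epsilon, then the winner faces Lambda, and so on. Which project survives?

Lambda

Round 1: Zeta vs Epsilon — 14–7, Zeta advances.
Round 2: Zeta vs Lambda — 8–13, Lambda advances.
Round 3: Lambda vs Eta — 14–7, Lambda advances.
Lambda survives the agenda.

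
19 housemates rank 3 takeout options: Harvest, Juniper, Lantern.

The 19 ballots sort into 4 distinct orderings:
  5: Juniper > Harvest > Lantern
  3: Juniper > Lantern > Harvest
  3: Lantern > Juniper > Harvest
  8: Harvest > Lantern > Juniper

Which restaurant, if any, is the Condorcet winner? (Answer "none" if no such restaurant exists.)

Pairwise majorities:
Harvest vs Juniper: Juniper, 11–8.
Harvest vs Lantern: Harvest wins 13–6.
Juniper vs Lantern: Lantern wins 11–8.
No restaurant is unbeaten: Harvest loses to Juniper; Juniper loses to Lantern; Lantern loses to Harvest. In particular Harvest beats Lantern beats Juniper beats Harvest is a majority cycle — no Condorcet winner exists.

none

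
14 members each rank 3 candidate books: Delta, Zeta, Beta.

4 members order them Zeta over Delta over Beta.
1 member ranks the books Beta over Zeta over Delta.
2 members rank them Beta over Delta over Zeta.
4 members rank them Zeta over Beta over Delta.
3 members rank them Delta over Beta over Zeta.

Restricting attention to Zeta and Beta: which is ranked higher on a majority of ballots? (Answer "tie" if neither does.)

Ballots ranking Zeta above Beta: 4 + 4 = 8.
Ballots ranking Beta above Zeta: 14 − 8 = 6.
Zeta wins the head-to-head 8–6.

Zeta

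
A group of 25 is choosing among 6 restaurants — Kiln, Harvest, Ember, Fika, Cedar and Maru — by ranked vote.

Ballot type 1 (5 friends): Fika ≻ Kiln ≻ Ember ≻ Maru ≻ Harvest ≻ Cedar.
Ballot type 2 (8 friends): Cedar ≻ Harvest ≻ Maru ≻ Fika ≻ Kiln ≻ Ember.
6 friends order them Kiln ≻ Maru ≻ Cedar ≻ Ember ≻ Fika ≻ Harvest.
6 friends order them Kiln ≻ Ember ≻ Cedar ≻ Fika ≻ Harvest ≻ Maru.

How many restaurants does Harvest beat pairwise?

Harvest against each rival (25 friends):
Harvest vs Kiln: 8 for Harvest, 17 for Kiln — Kiln by 17–8.
Harvest–Ember: Ember 17–8.
Harvest–Fika: Fika 17–8.
Harvest vs Cedar: 5 for Harvest, 20 for Cedar — Cedar by 20–5.
Harvest vs Maru: Harvest is ranked higher on 8+6 = 14 ballots, Maru on 11. Harvest wins 14–11.
Harvest beats Maru; loses to Kiln, Ember, Fika, Cedar — 1 pairwise win.

1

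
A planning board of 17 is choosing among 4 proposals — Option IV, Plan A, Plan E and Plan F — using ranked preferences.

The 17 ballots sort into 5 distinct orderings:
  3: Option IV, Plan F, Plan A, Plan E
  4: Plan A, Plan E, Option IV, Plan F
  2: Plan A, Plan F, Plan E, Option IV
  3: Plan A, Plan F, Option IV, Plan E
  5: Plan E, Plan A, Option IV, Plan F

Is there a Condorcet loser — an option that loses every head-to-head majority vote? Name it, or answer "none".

Plan F

Head-to-head results (17 council members):
Option IV vs Plan A: Option IV is ranked higher on 3 ballots, Plan A on 14. Plan A wins 14–3.
Option IV–Plan E: Plan E 11–6.
Option IV–Plan F: Option IV 12–5.
Plan A vs Plan E: Plan A wins 12–5.
Plan A–Plan F: Plan A 14–3.
Plan E vs Plan F: 4+5 = 9 for Plan E, 8 for Plan F — Plan E by 9–8.
Plan F loses to every other option — it is the Condorcet loser.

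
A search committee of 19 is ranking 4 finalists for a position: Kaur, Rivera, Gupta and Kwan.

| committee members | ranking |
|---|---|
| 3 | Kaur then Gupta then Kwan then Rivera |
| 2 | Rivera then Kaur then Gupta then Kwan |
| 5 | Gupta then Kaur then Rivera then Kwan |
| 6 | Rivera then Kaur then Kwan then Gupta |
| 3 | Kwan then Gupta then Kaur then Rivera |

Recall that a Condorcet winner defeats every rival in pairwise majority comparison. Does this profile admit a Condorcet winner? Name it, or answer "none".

Kaur

Pairwise majorities:
Kaur vs Rivera: Kaur preferred on 3+5+3 = 11 ballots; Kaur wins 11–8.
Kaur vs Gupta: 11 to 8, Kaur.
Kaur vs Kwan: 16 to 3, Kaur.
Rivera vs Gupta: Rivera preferred on 2+6 = 8 ballots; Gupta wins 11–8.
Rivera vs Kwan: 13 to 6, Rivera.
Gupta vs Kwan: 10 to 9, Gupta.
Kaur defeats every rival head-to-head and is the Condorcet winner.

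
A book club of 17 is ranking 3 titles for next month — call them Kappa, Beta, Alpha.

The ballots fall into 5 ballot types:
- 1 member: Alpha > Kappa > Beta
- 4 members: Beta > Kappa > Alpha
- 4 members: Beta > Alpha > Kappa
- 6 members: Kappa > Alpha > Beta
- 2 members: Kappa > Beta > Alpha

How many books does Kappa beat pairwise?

2

Kappa against each rival (17 members):
Kappa vs Beta: 9 to 8, Kappa.
Kappa vs Alpha: Kappa wins 12–5.
Kappa beats Beta, Alpha — 2 pairwise wins.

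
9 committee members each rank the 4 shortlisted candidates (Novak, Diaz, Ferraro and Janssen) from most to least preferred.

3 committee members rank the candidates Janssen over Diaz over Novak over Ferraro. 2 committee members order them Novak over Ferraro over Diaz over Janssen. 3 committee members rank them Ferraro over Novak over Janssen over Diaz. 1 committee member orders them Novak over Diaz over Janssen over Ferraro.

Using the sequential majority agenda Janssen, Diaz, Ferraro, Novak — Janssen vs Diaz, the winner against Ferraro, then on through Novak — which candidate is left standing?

Round 1: Janssen vs Diaz — 6–3, Janssen advances.
Round 2: Janssen vs Ferraro — 4–5, Ferraro advances.
Round 3: Ferraro vs Novak — 3–6, Novak advances.
The agenda winner is Novak.

Novak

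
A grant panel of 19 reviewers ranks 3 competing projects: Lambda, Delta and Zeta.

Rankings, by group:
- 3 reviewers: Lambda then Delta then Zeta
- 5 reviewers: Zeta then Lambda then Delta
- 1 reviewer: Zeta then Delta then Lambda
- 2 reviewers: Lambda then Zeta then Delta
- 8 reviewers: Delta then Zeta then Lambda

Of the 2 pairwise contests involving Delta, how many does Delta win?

1

Delta against each rival (19 reviewers):
Delta vs Lambda: Delta is ranked higher on 1+8 = 9 ballots, Lambda on 10. Lambda wins 10–9.
Delta vs Zeta: Delta preferred on 3+8 = 11 ballots; Delta wins 11–8.
Delta beats Zeta; loses to Lambda — 1 pairwise win.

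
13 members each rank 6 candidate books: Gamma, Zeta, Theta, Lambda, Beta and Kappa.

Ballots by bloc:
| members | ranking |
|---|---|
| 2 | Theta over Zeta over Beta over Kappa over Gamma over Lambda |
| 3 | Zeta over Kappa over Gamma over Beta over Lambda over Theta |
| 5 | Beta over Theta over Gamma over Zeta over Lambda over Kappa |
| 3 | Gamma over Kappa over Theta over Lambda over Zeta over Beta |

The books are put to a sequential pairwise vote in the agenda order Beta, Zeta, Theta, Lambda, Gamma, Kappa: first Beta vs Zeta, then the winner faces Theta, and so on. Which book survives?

Theta

Round 1: Beta vs Zeta — 5–8, Zeta advances.
Round 2: Zeta vs Theta — 3–10, Theta advances.
Round 3: Theta vs Lambda — 10–3, Theta advances.
Round 4: Theta vs Gamma — 7–6, Theta advances.
Round 5: Theta vs Kappa — 7–6, Theta advances.
The agenda winner is Theta.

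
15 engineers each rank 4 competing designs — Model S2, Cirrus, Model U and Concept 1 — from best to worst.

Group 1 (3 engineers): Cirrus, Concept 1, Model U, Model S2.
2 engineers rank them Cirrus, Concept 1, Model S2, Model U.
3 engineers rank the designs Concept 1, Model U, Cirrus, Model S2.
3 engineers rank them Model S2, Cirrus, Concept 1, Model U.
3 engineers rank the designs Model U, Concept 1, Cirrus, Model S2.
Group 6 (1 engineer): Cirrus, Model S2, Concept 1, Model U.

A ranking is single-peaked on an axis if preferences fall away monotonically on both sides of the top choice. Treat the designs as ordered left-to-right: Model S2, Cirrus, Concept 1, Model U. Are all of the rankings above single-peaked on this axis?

yes

Axis positions: Model S2=1, Cirrus=2, Concept 1=3, Model U=4.
Group 1 (peak Cirrus at position 2): ranking walks positions 2-3-4-1, expanding outward from the peak — single-peaked.
Group 2 (peak Cirrus at position 2): ranking walks positions 2-3-1-4, expanding outward from the peak — single-peaked.
Group 3 (peak Concept 1 at position 3): ranking walks positions 3-4-2-1, expanding outward from the peak — single-peaked.
Group 4 (peak Model S2 at position 1): ranking walks positions 1-2-3-4, expanding outward from the peak — single-peaked.
Group 5 (peak Model U at position 4): ranking walks positions 4-3-2-1, expanding outward from the peak — single-peaked.
Group 6 (peak Cirrus at position 2): ranking walks positions 2-1-3-4, expanding outward from the peak — single-peaked.
Every ranking is single-peaked on this axis.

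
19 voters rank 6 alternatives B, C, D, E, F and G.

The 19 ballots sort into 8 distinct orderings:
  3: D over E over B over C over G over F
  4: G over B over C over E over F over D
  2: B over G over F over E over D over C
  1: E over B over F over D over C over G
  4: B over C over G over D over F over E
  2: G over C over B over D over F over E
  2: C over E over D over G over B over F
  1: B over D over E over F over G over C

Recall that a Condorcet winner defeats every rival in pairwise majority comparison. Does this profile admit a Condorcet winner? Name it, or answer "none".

B

Pairwise majorities:
B vs C: B wins 15–4.
B vs D: B is ranked higher on 4+2+1+4+2+1 = 14 ballots, D on 5. B wins 14–5.
B vs E: 4+2+4+2+1 = 13 for B, 6 for E — B by 13–6.
B–F: B 19–0.
B vs G: B wins 11–8.
C vs D: C, 12–7.
C vs E: 12 to 7, C.
C vs F: C wins 15–4.
C vs G: C, 10–9.
D vs E: 10 to 9, D.
D vs F: D is ranked higher on 3+4+2+2+1 = 12 ballots, F on 7. D wins 12–7.
D vs G: D is ranked higher on 3+1+2+1 = 7 ballots, G on 12. G wins 12–7.
E vs F: 3+4+1+2+1 = 11 for E, 8 for F — E by 11–8.
E–G: G 12–7.
F vs G: 2 to 17, G.
B wins every pairwise contest, so B is the Condorcet winner.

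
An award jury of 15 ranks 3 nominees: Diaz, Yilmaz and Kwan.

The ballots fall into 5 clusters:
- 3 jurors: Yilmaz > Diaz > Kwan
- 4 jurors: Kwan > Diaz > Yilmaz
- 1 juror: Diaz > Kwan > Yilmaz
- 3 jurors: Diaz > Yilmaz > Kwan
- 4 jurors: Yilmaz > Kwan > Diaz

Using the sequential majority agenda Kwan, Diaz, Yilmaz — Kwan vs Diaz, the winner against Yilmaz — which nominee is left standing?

Yilmaz

Round 1: Kwan vs Diaz — 8–7, Kwan advances.
Round 2: Kwan vs Yilmaz — 5–10, Yilmaz advances.
Yilmaz survives the agenda.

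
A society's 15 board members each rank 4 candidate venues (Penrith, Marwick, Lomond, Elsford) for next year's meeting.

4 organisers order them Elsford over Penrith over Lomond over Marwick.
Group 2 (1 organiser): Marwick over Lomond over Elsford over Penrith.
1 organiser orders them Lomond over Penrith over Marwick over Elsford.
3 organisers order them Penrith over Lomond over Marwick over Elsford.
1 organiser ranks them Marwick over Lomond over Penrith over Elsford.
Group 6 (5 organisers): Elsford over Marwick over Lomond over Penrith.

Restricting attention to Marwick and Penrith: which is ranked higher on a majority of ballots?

Ballots ranking Marwick above Penrith: 1 + 1 + 5 = 7.
Ballots ranking Penrith above Marwick: 15 − 7 = 8.
Penrith wins the head-to-head 8–7.

Penrith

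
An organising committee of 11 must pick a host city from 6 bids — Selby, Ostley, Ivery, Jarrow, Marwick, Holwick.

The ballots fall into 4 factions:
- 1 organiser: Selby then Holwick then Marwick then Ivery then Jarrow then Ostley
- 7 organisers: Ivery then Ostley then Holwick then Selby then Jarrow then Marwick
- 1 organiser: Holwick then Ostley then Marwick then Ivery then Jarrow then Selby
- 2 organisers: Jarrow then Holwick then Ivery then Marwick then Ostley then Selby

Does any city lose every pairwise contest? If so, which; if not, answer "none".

Marwick

Pairwise majorities:
Selby vs Ostley: Ostley wins 10–1.
Selby vs Ivery: Ivery, 10–1.
Selby vs Jarrow: 8 to 3, Selby.
Selby vs Marwick: 8 to 3, Selby.
Selby vs Holwick: 1 to 10, Holwick.
Ostley vs Ivery: 1 for Ostley, 10 for Ivery — Ivery by 10–1.
Ostley vs Jarrow: Ostley, 8–3.
Ostley–Marwick: Ostley 8–3.
Ostley vs Holwick: 7 for Ostley, 4 for Holwick — Ostley by 7–4.
Ivery vs Jarrow: Ivery preferred on 1+7+1 = 9 ballots; Ivery wins 9–2.
Ivery–Marwick: Ivery 9–2.
Ivery vs Holwick: 7 to 4, Ivery.
Jarrow vs Marwick: Jarrow, 9–2.
Jarrow vs Holwick: Jarrow is ranked higher on 2 ballots, Holwick on 9. Holwick wins 9–2.
Marwick vs Holwick: Marwick preferred on 0 ballots; Holwick wins 11–0.
Only Marwick has no wins; Marwick is the Condorcet loser.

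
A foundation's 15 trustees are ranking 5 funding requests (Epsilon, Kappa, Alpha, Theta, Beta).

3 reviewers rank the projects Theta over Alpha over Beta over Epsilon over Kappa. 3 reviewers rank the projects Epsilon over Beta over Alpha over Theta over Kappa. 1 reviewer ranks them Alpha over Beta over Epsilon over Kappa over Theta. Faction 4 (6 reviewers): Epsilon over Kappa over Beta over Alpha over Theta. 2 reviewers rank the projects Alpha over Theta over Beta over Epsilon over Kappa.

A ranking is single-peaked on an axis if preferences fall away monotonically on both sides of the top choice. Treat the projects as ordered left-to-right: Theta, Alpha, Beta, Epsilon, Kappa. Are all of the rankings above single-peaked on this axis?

Axis positions: Theta=1, Alpha=2, Beta=3, Epsilon=4, Kappa=5.
Faction 1 (peak Theta at position 1): ranking walks positions 1-2-3-4-5, expanding outward from the peak — single-peaked.
Faction 2 (peak Epsilon at position 4): ranking walks positions 4-3-2-1-5, expanding outward from the peak — single-peaked.
Faction 3 (peak Alpha at position 2): ranking walks positions 2-3-4-5-1, expanding outward from the peak — single-peaked.
Faction 4 (peak Epsilon at position 4): ranking walks positions 4-5-3-2-1, expanding outward from the peak — single-peaked.
Faction 5 (peak Alpha at position 2): ranking walks positions 2-1-3-4-5, expanding outward from the peak — single-peaked.
Every ranking is single-peaked on this axis.

yes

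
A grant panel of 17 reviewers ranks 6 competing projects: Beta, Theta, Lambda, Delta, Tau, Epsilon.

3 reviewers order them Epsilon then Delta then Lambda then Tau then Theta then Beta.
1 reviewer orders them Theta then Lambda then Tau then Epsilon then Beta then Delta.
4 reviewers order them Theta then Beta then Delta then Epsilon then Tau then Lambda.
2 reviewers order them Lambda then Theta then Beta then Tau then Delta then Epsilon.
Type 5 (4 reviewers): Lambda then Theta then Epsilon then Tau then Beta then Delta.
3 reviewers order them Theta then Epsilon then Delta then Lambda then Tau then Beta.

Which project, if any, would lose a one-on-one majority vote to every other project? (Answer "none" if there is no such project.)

none

Head-to-head results (17 reviewers):
Beta vs Theta: Theta wins 17–0.
Beta vs Lambda: 4 to 13, Lambda.
Beta–Delta: Beta 11–6.
Beta vs Tau: 6 to 11, Tau.
Beta–Epsilon: Epsilon 11–6.
Theta vs Lambda: Lambda, 9–8.
Theta vs Delta: 14 to 3, Theta.
Theta vs Tau: 1+4+2+4+3 = 14 for Theta, 3 for Tau — Theta by 14–3.
Theta vs Epsilon: 1+4+2+4+3 = 14 for Theta, 3 for Epsilon — Theta by 14–3.
Lambda vs Delta: Delta wins 10–7.
Lambda vs Tau: 13 to 4, Lambda.
Lambda vs Epsilon: Lambda is ranked higher on 1+2+4 = 7 ballots, Epsilon on 10. Epsilon wins 10–7.
Delta vs Tau: 10 to 7, Delta.
Delta vs Epsilon: 6 to 11, Epsilon.
Tau–Epsilon: Epsilon 14–3.
Every project wins at least one matchup (Beta beats Delta; Theta beats Beta; Lambda beats Beta; Delta beats Lambda; Tau beats Beta; Epsilon beats Beta), so there is no Condorcet loser.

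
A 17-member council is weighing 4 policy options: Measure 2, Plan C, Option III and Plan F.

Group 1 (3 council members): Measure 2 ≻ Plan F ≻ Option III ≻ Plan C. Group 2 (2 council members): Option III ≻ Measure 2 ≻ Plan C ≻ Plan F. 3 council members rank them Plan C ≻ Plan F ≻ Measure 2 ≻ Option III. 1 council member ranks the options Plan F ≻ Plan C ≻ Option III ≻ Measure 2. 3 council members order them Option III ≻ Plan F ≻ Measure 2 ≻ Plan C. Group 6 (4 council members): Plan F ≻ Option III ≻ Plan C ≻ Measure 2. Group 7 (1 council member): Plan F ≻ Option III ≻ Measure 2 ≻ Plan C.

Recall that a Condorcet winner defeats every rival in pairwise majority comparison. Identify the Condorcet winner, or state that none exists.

Check each pair by majority over 17 ballots:
Measure 2 vs Plan C: Measure 2 wins 9–8.
Measure 2 vs Option III: Option III, 11–6.
Measure 2–Plan F: Plan F 12–5.
Plan C vs Option III: Option III, 13–4.
Plan C vs Plan F: Plan F, 12–5.
Option III vs Plan F: Plan F wins 12–5.
Plan F beats each of Measure 2, Plan C, Option III — Plan F is the Condorcet winner.

Plan F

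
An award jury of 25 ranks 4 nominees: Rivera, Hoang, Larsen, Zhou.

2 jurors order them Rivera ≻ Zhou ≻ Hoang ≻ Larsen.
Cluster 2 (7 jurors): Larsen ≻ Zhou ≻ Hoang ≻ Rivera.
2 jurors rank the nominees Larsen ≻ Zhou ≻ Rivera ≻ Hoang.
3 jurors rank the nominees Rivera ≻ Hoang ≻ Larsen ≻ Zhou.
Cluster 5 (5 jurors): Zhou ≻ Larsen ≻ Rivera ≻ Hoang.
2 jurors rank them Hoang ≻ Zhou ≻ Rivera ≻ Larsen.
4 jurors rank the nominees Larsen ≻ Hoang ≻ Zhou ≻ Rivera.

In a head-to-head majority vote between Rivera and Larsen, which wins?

Ballots ranking Rivera above Larsen: 2 + 3 + 2 = 7.
Ballots ranking Larsen above Rivera: 25 − 7 = 18.
Larsen wins the head-to-head 18–7.

Larsen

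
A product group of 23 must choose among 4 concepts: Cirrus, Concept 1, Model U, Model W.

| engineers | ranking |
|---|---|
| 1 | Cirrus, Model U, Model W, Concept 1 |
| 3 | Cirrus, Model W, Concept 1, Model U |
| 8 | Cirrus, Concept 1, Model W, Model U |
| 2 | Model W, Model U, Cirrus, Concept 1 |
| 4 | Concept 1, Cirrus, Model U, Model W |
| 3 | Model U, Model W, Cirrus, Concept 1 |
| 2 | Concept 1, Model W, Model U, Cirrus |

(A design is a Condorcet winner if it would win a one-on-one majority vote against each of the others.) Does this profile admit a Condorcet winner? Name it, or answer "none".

Cirrus

Pairwise majorities:
Cirrus vs Concept 1: 1+3+8+2+3 = 17 for Cirrus, 6 for Concept 1 — Cirrus by 17–6.
Cirrus vs Model U: 16 to 7, Cirrus.
Cirrus vs Model W: Cirrus is ranked higher on 1+3+8+4 = 16 ballots, Model W on 7. Cirrus wins 16–7.
Concept 1 vs Model U: Concept 1 preferred on 3+8+4+2 = 17 ballots; Concept 1 wins 17–6.
Concept 1 vs Model W: 8+4+2 = 14 for Concept 1, 9 for Model W — Concept 1 by 14–9.
Model U vs Model W: Model U is ranked higher on 1+4+3 = 8 ballots, Model W on 15. Model W wins 15–8.
Cirrus wins every pairwise contest, so Cirrus is the Condorcet winner.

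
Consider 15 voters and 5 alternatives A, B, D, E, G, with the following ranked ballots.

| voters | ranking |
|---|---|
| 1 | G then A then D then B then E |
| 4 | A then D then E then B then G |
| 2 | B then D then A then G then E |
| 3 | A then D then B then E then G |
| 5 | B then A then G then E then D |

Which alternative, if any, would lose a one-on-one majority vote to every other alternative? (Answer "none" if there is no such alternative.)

E

Pairwise majorities:
A vs B: A preferred on 1+4+3 = 8 ballots; A wins 8–7.
A vs D: A wins 13–2.
A vs E: A wins 15–0.
A vs G: A preferred on 4+2+3+5 = 14 ballots; A wins 14–1.
B–D: D 8–7.
B–E: B 11–4.
B–G: B 14–1.
D vs E: D is ranked higher on 1+4+2+3 = 10 ballots, E on 5. D wins 10–5.
D vs G: D, 9–6.
E vs G: E preferred on 4+3 = 7 ballots; G wins 8–7.
E is beaten in every head-to-head and is the Condorcet loser.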